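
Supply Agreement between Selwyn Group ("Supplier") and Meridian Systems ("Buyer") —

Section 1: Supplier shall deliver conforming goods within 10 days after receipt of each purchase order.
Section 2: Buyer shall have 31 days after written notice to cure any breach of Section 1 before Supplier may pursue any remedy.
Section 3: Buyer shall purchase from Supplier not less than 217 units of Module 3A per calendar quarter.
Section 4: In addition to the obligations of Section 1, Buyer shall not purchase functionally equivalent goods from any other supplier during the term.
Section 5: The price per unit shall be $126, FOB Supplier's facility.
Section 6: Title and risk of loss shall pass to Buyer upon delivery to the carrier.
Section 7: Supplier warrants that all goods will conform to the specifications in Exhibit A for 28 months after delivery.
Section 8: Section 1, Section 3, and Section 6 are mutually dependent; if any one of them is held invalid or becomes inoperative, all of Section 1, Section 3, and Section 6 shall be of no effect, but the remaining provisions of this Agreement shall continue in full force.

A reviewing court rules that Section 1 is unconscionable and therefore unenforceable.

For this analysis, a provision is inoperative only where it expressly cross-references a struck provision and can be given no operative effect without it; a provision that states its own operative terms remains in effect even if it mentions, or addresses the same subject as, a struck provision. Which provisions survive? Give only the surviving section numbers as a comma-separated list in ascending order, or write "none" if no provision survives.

4, 5, 7, 8

Section 1 is struck. Section 2 operates only by reference to Section 1, so it falls with Section 1. Section 4 mentions Section 1 but its own obligation stands independently of Section 1, so Section 4 is not affected. Section 8 declares Section 1, Section 3, and Section 6 mutually dependent; since one of them has fallen, all of them are of no effect. That brings down Section 3 and Section 6 as well. The remainder continues in force under Section 8. The provisions still in force are Section 4, Section 5, Section 7, and Section 8.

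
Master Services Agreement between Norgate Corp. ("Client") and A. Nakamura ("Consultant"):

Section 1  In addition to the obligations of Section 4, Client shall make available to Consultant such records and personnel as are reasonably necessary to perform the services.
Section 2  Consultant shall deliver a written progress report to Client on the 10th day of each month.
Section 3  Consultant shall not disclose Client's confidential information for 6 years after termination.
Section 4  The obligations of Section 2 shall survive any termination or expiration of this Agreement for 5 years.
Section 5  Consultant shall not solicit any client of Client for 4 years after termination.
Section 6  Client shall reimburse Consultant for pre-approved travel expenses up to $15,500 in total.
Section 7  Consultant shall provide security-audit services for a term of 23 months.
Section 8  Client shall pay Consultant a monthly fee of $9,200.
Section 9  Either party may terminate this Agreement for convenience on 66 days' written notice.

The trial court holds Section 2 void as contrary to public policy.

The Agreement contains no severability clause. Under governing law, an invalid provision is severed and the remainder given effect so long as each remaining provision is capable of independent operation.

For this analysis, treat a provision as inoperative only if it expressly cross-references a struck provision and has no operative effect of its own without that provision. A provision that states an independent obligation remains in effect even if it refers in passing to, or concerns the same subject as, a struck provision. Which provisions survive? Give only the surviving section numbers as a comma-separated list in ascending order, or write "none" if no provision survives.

1, 3, 5, 6, 7, 8, 9

Section 2 is struck. The only function of Section 4 is the survival period for Section 2, so it cannot stand once Section 2 is removed. Section 1 mentions Section 4 but its own obligation stands independently of Section 4, so Section 1 is not affected. With no severability clause, the stated default rule severs what cannot stand and enforces each remaining provision that can operate on its own. That leaves Section 1, Section 3, Section 5, Section 6, Section 7, Section 8, and Section 9 in effect.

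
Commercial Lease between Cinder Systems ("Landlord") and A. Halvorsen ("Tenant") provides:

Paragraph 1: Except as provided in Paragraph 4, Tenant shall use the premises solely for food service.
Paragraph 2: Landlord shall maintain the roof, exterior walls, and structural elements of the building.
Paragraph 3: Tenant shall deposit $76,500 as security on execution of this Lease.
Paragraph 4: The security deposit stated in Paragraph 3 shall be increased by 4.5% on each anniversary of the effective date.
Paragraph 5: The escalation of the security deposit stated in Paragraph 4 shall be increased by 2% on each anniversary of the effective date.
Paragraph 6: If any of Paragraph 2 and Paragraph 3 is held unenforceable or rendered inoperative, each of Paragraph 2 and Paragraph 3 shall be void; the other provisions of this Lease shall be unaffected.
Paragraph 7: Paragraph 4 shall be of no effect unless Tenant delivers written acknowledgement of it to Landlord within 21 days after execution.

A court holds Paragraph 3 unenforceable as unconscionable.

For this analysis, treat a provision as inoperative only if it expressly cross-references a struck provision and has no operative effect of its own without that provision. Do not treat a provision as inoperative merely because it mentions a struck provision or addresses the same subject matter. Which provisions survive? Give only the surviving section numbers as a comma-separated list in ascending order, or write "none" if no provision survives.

1, 6

Paragraph 3 is struck. Paragraph 4 has no operative effect of its own apart from Paragraph 3 and is therefore inoperative. Paragraph 5 has no operative effect of its own apart from Paragraph 4 and is therefore inoperative. Paragraph 7 has no operative effect of its own apart from Paragraph 4 and is therefore inoperative. Paragraph 1 mentions Paragraph 4 but its own obligation stands independently of Paragraph 4, so Paragraph 1 is not affected. Paragraph 6 declares Paragraph 2 and Paragraph 3 mutually dependent; since one of them has fallen, all of them are of no effect. That brings down Paragraph 2 as well. The remainder continues in force under Paragraph 6. That leaves Paragraph 1 and Paragraph 6 in effect.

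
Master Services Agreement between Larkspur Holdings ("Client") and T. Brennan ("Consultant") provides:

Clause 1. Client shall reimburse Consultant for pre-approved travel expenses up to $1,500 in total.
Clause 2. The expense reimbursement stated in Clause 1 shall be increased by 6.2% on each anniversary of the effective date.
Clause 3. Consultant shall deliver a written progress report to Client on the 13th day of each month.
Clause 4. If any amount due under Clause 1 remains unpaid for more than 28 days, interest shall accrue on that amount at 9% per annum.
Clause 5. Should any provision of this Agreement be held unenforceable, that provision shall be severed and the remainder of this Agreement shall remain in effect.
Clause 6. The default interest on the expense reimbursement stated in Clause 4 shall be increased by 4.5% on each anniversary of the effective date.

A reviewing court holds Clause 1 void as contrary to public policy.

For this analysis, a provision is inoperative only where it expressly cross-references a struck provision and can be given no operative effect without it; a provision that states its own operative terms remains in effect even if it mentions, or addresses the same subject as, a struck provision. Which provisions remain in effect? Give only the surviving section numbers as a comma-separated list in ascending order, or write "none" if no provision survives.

Clause 1 is struck. Clause 2 does nothing except set the escalation of the expense reimbursement by reference to Clause 1; with Clause 1 gone it has no independent effect and is inoperative. Clause 4 has no operative effect of its own apart from Clause 1 and is therefore inoperative. The whole of Clause 6 is the escalation of the default interest on the expense reimbursement, defined by reference to Clause 4, so Clause 6 cannot stand once Clause 4 is removed. Clause 5 is a severability clause and preserves every provision that can still be given independent effect. The provisions still in force are Clause 3 and Clause 5.

3, 5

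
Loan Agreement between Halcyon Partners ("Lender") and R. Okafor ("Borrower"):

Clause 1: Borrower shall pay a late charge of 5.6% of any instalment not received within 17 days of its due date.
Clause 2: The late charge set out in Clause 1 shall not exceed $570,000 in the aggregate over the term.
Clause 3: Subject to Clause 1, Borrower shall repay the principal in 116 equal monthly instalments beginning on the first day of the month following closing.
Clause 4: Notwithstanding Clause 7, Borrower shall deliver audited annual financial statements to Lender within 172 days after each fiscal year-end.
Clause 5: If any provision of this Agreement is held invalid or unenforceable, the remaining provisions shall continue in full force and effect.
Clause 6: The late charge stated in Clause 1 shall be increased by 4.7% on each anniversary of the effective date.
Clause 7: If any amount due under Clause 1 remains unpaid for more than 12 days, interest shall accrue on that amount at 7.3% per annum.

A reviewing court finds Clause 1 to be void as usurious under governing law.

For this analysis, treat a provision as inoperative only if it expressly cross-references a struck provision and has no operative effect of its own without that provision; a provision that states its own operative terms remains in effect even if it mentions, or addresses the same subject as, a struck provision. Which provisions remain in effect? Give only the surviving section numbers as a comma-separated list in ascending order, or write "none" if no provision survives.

Clause 1 is struck. Clause 2 operates only by reference to Clause 1, so it falls with Clause 1. Clause 6 operates only by reference to Clause 1, so it falls with Clause 1. The whole of Clause 7 is the default interest on the late charge, defined by reference to Clause 1, so Clause 7 cannot stand once Clause 1 is removed. Clause 3 mentions Clause 1 but its own obligation stands independently of Clause 1, so Clause 3 is not affected. Clause 4 mentions Clause 7 but its own obligation stands independently of Clause 7, so Clause 4 is not affected. Clause 5 is a severability clause and preserves every provision that can still be given independent effect. That leaves Clause 3, Clause 4, and Clause 5 in effect.

3, 4, 5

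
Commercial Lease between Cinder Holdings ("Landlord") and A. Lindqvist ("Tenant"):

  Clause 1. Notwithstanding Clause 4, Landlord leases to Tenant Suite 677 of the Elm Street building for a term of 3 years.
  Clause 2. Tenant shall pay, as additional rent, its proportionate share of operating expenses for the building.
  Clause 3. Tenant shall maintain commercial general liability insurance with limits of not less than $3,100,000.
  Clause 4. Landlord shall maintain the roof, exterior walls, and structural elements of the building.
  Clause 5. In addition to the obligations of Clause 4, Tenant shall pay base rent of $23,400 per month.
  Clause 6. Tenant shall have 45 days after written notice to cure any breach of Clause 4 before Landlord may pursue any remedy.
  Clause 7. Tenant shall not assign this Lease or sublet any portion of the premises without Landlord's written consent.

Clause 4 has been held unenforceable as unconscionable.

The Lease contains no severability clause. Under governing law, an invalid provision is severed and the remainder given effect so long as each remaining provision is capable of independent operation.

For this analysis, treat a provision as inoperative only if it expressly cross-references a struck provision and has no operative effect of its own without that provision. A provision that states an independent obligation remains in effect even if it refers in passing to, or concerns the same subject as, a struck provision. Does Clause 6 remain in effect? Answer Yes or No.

No

Clause 4 is struck. Clause 6 merely fixes the cure period for breach of Clause 4; with Clause 4 gone it has nothing to operate on and falls away. Although Clause 1 refers to Clause 4, its operative terms do not depend on Clause 4, so it remains in effect. Although Clause 5 refers to Clause 4, its operative terms do not depend on Clause 4, so it remains in effect. With no severability clause, the stated default rule severs what cannot stand and enforces each remaining provision that can operate on its own. The provisions still in force are Clause 1, Clause 2, Clause 3, Clause 5, and Clause 7. Clause 6 is among the inoperative provisions, so the answer is no.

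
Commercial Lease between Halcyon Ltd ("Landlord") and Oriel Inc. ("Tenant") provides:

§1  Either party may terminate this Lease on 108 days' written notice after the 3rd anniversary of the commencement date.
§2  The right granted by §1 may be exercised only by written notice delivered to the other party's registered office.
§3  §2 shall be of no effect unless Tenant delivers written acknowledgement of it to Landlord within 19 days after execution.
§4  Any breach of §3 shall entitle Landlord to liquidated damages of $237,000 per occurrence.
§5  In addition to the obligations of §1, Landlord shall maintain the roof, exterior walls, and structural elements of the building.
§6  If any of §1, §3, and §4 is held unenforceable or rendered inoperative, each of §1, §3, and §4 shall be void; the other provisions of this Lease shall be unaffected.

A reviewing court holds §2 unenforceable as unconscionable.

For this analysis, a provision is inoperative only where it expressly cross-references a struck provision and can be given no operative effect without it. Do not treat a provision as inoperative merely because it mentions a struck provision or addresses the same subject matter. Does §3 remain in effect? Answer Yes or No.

§2 is struck. §3 has no operative effect of its own apart from §2 and is therefore inoperative. §4 operates only by reference to §3, so it falls with §3. §5 mentions §1 but its own obligation stands independently of §1, so §5 is not affected. §6 declares §1, §3, and §4 mutually dependent; since one of them has fallen, all of them are of no effect. That brings down §1 as well. The remainder continues in force under §6. That leaves §5 and §6 in effect. §3 is among the inoperative provisions, so the answer is no.

No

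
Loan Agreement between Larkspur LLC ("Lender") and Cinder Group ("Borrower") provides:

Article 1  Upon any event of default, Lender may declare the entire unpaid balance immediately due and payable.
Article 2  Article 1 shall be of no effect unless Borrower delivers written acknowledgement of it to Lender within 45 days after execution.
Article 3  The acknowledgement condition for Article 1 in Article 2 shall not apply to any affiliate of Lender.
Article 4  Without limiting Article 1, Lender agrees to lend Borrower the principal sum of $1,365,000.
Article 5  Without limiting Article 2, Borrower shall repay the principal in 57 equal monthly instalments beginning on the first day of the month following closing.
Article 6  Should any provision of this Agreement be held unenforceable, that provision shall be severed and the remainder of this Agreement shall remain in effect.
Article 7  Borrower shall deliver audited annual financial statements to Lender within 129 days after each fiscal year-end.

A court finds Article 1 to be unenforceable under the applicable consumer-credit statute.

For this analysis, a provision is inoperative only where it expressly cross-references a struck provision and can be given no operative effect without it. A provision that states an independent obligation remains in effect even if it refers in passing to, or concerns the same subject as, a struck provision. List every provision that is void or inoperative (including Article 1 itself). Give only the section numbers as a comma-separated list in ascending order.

1, 2, 3

Article 1 is struck. Article 2 has no operative effect of its own apart from Article 1 and is therefore inoperative. The whole of Article 3 is the carve-out from the acknowledgement condition for Article 1, defined by reference to Article 2, so Article 3 cannot stand once Article 2 is removed. Article 5 mentions Article 2 but its own obligation stands independently of Article 2, so Article 5 is not affected. Although Article 4 refers to Article 1, its operative terms do not depend on Article 1, so it remains in effect. Article 6 is a severability clause and preserves every provision that can still be given independent effect. That leaves Article 4, Article 5, Article 6, and Article 7 in effect.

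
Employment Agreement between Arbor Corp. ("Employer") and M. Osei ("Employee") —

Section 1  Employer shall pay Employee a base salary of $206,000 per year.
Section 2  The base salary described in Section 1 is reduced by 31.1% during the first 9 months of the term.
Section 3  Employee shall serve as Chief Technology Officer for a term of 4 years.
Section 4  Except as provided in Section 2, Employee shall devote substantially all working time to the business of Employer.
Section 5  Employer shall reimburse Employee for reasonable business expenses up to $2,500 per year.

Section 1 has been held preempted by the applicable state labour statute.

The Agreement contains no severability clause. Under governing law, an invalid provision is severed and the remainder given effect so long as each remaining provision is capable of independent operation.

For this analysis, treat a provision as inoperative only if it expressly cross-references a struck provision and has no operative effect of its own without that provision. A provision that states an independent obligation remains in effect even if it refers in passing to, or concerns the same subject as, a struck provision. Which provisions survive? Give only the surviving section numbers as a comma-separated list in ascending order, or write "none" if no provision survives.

Section 1 is struck. Section 2 does nothing except set the introductory reduction to the base salary by reference to Section 1; with Section 1 gone it has no independent effect and is inoperative. Although Section 4 refers to Section 2, its operative terms do not depend on Section 2, so it remains in effect. Under the stated default rule, only provisions that cannot operate independently fall away; the rest are enforced. Section 3, Section 4, and Section 5 remain in effect.

3, 4, 5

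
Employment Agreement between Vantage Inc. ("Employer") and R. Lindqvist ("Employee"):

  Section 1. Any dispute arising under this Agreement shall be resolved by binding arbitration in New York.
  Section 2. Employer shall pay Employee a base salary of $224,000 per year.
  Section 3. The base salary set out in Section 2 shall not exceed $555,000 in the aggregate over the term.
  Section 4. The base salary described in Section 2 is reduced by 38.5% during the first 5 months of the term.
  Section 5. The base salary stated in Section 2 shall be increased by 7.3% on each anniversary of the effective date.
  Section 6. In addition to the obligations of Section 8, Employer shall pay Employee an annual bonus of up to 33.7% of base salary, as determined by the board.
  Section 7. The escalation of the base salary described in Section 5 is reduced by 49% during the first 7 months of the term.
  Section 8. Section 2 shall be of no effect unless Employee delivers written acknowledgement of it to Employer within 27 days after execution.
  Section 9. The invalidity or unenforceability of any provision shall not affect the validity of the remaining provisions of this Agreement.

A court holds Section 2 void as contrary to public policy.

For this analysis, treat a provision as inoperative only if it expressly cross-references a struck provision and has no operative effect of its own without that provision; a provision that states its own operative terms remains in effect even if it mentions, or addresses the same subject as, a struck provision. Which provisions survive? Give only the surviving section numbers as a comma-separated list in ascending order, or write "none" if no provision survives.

1, 6, 9

Section 2 is struck. The whole of Section 3 is the aggregate cap on the base salary, defined by reference to Section 2, so Section 3 cannot stand once Section 2 is removed. Section 4 has no operative effect of its own apart from Section 2 and is therefore inoperative. The whole of Section 5 is the escalation of the base salary, defined by reference to Section 2, so Section 5 cannot stand once Section 2 is removed. Section 8 merely fixes the acknowledgement condition for Section 2; with Section 2 gone it has nothing to operate on and falls away. Section 7 operates only by reference to Section 5, so it falls with Section 5. Although Section 6 refers to Section 8, its operative terms do not depend on Section 8, so it remains in effect. Under the severability clause in Section 9, the remaining provisions continue in force. Section 1, Section 6, and Section 9 remain in effect.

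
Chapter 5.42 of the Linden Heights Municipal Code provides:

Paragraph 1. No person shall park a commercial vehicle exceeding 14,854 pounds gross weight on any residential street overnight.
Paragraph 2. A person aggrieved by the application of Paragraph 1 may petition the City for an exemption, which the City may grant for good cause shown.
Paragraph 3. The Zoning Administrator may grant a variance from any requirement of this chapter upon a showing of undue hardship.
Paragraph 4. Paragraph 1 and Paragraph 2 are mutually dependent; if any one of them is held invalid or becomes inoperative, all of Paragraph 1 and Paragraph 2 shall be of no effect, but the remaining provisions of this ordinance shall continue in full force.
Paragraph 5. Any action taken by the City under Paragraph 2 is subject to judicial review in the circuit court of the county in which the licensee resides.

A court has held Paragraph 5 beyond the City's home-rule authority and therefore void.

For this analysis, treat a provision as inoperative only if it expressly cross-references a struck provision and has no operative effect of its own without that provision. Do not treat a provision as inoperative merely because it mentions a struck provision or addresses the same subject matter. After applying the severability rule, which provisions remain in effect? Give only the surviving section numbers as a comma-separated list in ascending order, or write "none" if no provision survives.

Paragraph 5 is struck. Nothing else in the ordinance is defined by reference to Paragraph 5. Paragraph 4 ties Paragraph 1 and Paragraph 2 together, but none of those is affected here; the remaining provisions continue in force under Paragraph 4. The provisions still in force are Paragraph 1, Paragraph 2, Paragraph 3, and Paragraph 4.

1, 2, 3, 4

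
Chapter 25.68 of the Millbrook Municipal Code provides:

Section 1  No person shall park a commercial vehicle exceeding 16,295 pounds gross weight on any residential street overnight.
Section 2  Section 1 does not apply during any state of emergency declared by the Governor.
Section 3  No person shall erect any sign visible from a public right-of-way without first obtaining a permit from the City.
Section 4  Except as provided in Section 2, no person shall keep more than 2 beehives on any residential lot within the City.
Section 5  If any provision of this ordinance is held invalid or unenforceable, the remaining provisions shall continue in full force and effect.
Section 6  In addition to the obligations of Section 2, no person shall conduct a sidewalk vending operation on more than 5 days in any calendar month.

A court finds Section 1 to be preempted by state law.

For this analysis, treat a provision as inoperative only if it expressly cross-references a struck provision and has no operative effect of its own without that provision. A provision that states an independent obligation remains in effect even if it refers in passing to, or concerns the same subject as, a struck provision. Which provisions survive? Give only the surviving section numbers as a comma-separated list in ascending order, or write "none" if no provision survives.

3, 4, 5, 6

Section 1 is struck. Section 2 merely fixes the emergency suspension of Section 1; with Section 1 gone it has nothing to operate on and falls away. Although Section 6 refers to Section 2, its operative terms do not depend on Section 2, so it remains in effect. Section 4 mentions Section 2 but its own obligation stands independently of Section 2, so Section 4 is not affected. Section 5 is a severability clause and preserves every provision that can still be given independent effect. The provisions still in force are Section 3, Section 4, Section 5, and Section 6.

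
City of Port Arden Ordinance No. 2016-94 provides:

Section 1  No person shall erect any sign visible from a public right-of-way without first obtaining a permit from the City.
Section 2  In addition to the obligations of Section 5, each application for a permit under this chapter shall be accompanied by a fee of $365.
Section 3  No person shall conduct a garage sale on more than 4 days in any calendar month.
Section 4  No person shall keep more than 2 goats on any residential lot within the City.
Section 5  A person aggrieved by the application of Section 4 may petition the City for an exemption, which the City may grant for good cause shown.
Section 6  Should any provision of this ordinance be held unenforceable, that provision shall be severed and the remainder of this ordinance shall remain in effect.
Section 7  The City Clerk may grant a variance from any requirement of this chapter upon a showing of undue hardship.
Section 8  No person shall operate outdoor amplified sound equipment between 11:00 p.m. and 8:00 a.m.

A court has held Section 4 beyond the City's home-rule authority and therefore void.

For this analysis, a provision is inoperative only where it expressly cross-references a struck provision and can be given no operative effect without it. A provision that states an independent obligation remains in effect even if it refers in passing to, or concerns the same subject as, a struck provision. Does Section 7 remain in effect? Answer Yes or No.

Section 4 is struck. Section 5 has no operative effect of its own apart from Section 4 and is therefore inoperative. Section 2 mentions Section 5 but its own obligation stands independently of Section 5, so Section 2 is not affected. Section 6 is a severability clause and preserves every provision that can still be given independent effect. Section 1, Section 2, Section 3, Section 6, Section 7, and Section 8 remain in effect. Section 7 is among the surviving provisions, so the answer is yes.

Yes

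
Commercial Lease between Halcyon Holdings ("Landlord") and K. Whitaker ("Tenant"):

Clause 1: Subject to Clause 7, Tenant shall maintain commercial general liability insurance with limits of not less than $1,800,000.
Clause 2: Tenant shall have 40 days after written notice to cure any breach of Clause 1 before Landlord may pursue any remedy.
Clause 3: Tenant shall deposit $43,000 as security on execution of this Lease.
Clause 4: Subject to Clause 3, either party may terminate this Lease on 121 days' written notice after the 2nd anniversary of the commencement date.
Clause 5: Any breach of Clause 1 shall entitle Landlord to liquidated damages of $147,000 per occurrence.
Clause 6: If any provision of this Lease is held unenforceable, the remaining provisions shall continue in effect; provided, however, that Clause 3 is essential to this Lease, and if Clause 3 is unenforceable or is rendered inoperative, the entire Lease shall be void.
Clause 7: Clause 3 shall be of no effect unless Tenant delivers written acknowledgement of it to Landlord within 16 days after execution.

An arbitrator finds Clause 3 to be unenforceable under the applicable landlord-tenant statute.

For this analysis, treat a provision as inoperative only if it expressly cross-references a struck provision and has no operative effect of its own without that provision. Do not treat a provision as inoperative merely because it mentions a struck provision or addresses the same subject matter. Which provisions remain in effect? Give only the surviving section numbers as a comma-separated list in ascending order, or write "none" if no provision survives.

Clause 3 is struck. Clause 7 merely fixes the acknowledgement condition for Clause 3; with Clause 3 gone it has nothing to operate on and falls away. Clause 6 makes Clause 3 an essential term, and Clause 3 is the provision held invalid; under Clause 6, the entire Lease is therefore void. No provision of the Lease survives.

none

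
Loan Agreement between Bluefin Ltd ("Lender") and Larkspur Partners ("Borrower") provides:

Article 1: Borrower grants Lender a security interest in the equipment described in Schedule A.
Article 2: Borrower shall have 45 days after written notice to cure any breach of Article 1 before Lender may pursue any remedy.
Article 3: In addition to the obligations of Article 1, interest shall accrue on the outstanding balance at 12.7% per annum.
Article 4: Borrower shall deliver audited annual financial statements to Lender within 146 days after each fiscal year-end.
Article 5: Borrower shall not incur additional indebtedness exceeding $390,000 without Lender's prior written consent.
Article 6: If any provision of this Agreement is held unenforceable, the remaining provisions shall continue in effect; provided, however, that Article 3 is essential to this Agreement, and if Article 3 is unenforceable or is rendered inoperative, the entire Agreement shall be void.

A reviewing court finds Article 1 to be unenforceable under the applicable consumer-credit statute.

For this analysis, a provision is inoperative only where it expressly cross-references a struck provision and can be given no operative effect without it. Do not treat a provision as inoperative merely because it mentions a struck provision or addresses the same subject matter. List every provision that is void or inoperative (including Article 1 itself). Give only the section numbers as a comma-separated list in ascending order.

1, 2

Article 1 is struck. The only function of Article 2 is the cure period for breach of Article 1, so it cannot stand once Article 1 is removed. Article 3 mentions Article 1 but its own obligation stands independently of Article 1, so Article 3 is not affected. Article 6 makes Article 3 an essential term, but Article 3 is unaffected, so the severability proviso in Article 6 preserves the remaining provisions. Article 3, Article 4, Article 5, and Article 6 remain in effect.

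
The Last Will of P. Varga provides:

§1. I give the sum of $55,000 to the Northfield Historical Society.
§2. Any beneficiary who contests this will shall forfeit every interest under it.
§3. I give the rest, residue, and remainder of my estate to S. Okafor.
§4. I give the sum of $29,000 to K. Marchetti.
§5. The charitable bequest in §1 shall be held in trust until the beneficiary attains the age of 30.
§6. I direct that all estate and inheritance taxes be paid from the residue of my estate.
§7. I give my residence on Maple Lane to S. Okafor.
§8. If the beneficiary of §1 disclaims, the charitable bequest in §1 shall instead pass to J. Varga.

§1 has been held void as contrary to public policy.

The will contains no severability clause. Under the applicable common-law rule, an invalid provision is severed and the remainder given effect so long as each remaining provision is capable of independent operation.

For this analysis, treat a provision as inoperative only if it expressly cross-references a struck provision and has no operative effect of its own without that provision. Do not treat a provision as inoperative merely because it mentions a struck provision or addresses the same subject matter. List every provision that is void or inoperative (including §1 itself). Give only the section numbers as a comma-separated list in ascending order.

1, 5, 8

§1 is struck. §5 merely fixes the trust for §1; with §1 gone it has nothing to operate on and falls away. §8 has no operative effect of its own apart from §1 and is therefore inoperative. With no severability clause, the stated default rule severs what cannot stand and enforces each remaining provision that can operate on its own. The provisions still in force are §2, §3, §4, §6, and §7.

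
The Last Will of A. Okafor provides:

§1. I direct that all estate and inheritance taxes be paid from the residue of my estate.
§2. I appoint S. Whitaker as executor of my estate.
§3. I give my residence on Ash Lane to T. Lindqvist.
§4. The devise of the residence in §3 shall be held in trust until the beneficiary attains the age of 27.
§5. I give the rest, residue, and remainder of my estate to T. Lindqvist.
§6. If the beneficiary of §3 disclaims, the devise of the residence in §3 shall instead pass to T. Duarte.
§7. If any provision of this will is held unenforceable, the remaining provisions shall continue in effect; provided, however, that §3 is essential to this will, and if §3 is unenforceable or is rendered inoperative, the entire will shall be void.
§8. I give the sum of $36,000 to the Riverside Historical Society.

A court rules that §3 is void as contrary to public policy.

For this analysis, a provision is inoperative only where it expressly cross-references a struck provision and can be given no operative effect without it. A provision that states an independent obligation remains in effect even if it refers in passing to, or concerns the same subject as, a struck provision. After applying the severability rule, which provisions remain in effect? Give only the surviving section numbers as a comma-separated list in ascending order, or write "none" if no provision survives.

§3 is struck. §4 merely fixes the trust for §3; with §3 gone it has nothing to operate on and falls away. §6 operates only by reference to §3, so it falls with §3. §7 makes §3 an essential term, and §3 is the provision held invalid; under §7, the entire will is therefore void. No provision of the will survives.

none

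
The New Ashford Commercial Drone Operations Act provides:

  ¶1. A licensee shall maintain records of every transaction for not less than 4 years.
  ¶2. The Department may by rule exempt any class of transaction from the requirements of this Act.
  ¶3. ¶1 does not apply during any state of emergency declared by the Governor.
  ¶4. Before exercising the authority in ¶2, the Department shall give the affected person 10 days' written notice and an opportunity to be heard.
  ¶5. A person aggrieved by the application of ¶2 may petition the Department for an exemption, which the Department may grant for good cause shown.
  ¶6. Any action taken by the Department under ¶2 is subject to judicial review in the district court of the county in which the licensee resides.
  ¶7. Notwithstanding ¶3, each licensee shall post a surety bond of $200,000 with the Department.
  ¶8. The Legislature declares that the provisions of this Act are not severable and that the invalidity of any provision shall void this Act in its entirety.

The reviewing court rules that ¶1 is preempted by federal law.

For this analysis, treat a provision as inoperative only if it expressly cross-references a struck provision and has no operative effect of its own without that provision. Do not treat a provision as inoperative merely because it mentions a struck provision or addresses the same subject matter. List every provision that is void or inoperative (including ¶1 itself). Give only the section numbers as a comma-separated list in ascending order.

1, 2, 3, 4, 5, 6, 7, 8

¶1 is struck. ¶3 has no operative effect of its own apart from ¶1 and is therefore inoperative. ¶8 provides that the Act is not severable, so the invalidity of any one provision voids the entire Act. No provision of the Act survives.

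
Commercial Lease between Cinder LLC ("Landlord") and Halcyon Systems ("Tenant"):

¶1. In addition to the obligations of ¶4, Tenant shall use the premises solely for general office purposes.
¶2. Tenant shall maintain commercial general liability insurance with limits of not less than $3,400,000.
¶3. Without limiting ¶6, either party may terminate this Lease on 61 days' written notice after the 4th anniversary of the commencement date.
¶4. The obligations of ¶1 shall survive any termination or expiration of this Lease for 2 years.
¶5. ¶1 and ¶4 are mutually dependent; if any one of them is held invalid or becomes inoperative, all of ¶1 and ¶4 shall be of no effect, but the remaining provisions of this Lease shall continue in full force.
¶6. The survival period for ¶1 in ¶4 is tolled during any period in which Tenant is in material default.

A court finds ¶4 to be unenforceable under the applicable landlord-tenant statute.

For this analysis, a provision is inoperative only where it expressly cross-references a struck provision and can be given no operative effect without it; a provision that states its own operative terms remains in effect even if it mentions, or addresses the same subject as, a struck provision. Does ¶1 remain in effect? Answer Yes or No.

¶4 is struck. ¶6 does nothing except set the tolling of the survival period for ¶1 by reference to ¶4; with ¶4 gone it has no independent effect and is inoperative. ¶3 mentions ¶6 but its own obligation stands independently of ¶6, so ¶3 is not affected. ¶5 declares ¶1 and ¶4 mutually dependent; since one of them has fallen, all of them are of no effect. That brings down ¶1 as well. The remainder continues in force under ¶5. That leaves ¶2, ¶3, and ¶5 in effect. ¶1 is among the inoperative provisions, so the answer is no.

No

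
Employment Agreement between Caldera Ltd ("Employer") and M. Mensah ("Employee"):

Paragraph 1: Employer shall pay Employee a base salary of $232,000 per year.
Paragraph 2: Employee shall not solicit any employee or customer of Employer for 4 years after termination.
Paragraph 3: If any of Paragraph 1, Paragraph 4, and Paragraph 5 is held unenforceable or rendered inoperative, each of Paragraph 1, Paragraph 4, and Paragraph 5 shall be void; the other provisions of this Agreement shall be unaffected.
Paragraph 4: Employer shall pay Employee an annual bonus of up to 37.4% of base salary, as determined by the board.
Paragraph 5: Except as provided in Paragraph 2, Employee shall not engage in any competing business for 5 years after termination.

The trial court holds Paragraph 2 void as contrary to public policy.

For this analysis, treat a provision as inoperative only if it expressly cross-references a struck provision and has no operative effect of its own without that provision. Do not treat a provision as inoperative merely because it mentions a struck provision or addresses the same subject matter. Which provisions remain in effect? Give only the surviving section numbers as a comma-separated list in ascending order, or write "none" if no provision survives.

1, 3, 4, 5

Paragraph 2 is struck. Paragraph 5 mentions Paragraph 2 but its own obligation stands independently of Paragraph 2, so Paragraph 5 is not affected. No other provision's operative terms depend on Paragraph 2. Paragraph 3 ties Paragraph 1, Paragraph 4, and Paragraph 5 together, but none of those is affected here; the remaining provisions continue in force under Paragraph 3. The provisions still in force are Paragraph 1, Paragraph 3, Paragraph 4, and Paragraph 5.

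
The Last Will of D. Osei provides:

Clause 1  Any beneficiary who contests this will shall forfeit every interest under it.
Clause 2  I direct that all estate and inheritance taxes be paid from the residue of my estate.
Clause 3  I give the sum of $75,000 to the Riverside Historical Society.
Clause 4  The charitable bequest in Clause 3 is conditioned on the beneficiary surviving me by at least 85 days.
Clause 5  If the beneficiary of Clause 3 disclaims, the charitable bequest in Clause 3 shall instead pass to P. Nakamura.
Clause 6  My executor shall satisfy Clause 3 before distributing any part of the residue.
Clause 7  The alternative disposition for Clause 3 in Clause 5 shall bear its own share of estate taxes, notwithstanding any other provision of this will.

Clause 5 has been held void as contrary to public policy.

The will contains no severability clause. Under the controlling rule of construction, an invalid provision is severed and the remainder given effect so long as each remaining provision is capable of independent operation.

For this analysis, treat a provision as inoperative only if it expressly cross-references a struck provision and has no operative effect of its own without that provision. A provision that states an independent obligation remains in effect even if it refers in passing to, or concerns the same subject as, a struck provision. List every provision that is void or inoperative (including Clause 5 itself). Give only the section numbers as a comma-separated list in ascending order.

5, 7

Clause 5 is struck. Clause 7 operates only by reference to Clause 5, so it falls with Clause 5. With no severability clause, the stated default rule severs what cannot stand and enforces each remaining provision that can operate on its own. Clause 1, Clause 2, Clause 3, Clause 4, and Clause 6 remain in effect.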